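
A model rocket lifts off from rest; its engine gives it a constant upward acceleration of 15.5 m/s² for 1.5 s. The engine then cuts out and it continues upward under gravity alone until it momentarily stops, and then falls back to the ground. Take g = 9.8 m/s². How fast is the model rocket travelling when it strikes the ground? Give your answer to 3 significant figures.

Phase 1 (powered ascent): v₀ = 0 m/s, a = 15.5 m/s².
v = v₀ + at = 0 + (15.5)(1.5) = 23.2 m/s
Δx = v₀t + ½at² = 0·1.5 + 0.5·15.5·1.5² = 17.4 m

Phase 2 (coasting upward): v₀ = 23.2 m/s, a = -9.8 m/s².
v = v₀ + at → t = (0 − 23.2) / -9.8 = 2.37 s
v² = v₀² + 2aΔx → Δx = (0² − 23.2²)/(2·-9.8) = 27.6 m

Phase 3 (free fall): v₀ = 0 m/s, a = -9.8 m/s².
Falls 45.0 m from rest: t = √(2·45.0/9.8) = 3.03 s; v = g·t = 29.7 m/s.
Impact speed = 29.7 m/s

29.7 m/s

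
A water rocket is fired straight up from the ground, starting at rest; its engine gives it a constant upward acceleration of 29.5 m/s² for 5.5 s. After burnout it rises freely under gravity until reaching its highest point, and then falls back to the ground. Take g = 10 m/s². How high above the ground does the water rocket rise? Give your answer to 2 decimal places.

Phase 1 (powered ascent): v₀ = 0 m/s, a = 29.5 m/s².
v = v₀ + at = 0 + (29.5)(5.5) = 162 m/s
Δx = v₀t + ½at² = 0·5.5 + 0.5·29.5·5.5² = 446 m

Phase 2 (coasting upward): v₀ = 162 m/s, a = -10 m/s².
v = v₀ + at → t = (0 − 162) / -10 = 16.2 s
v² = v₀² + 2aΔx → Δx = (0² − 162²)/(2·-10) = 1320 m
Maximum height = 446 + 1320 = 1760 m

1762.44 m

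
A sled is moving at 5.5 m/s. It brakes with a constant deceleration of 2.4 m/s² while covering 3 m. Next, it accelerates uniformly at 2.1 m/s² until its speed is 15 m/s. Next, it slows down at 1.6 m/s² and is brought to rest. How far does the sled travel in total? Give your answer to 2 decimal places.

123.11 m

Phase 1 (decelerating): v₀ = 5.50 m/s, a = -2.4 m/s².
v² = v₀² + 2aΔx = 5.50² + 2·-2.4·3 = 15.9 → v = 3.98 m/s
t = (v − v₀)/a = (3.98 − 5.50)/-2.4 = 0.633 s

Phase 2 (accelerating): v₀ = 3.98 m/s, a = 2.1 m/s².
v = v₀ + at → t = (15 − 3.98) / 2.1 = 5.25 s
v² = v₀² + 2aΔx → Δx = (15² − 3.98²)/(2·2.1) = 49.8 m

Phase 3 (decelerating): v₀ = 15.0 m/s, a = -1.6 m/s².
v = v₀ + at → t = (0 − 15.0) / -1.6 = 9.38 s
v² = v₀² + 2aΔx → Δx = (0² − 15.0²)/(2·-1.6) = 70.3 m
Total distance = 3.00 + 49.8 + 70.3 = 123 m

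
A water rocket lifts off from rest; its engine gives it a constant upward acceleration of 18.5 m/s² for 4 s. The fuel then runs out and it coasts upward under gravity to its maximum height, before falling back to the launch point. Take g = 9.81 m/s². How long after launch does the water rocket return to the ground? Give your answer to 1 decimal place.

20.9 s

Phase 1 (powered ascent): v₀ = 0 m/s, a = 18.5 m/s².
v = v₀ + at = 0 + (18.5)(4) = 74.0 m/s
Δx = v₀t + ½at² = 0·4 + 0.5·18.5·4² = 148 m

Phase 2 (coasting upward): v₀ = 74.0 m/s, a = -9.81 m/s².
v = v₀ + at → t = (0 − 74.0) / -9.81 = 7.54 s
v² = v₀² + 2aΔx → Δx = (0² − 74.0²)/(2·-9.81) = 279 m

Phase 3 (free fall): v₀ = 0 m/s, a = -9.81 m/s².
Falls 427 m from rest: t = √(2·427/9.81) = 9.33 s; v = g·t = 91.5 m/s.
Total time = 4.00 + 7.54 + 9.33 = 20.9 s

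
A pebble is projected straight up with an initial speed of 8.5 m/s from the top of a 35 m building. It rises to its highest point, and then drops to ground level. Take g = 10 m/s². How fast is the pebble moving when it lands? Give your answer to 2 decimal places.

27.79 m/s

Phase 1 (rising): v₀ = 8.50 m/s, a = -10 m/s².
v = v₀ + at → t = (0 − 8.50) / -10 = 0.850 s
v² = v₀² + 2aΔx → Δx = (0² − 8.50²)/(2·-10) = 3.61 m

Phase 2 (falling): v₀ = 0 m/s, a = -10 m/s².
Falls 38.6 m from rest: t = √(2·38.6/10) = 2.78 s; v = g·t = 27.8 m/s.
Final speed = 27.8 m/s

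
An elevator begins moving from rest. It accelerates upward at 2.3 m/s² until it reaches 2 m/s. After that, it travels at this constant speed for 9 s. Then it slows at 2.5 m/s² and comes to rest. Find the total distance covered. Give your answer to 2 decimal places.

Phase 1 (accelerating): v₀ = 0 m/s, a = 2.3 m/s².
v = v₀ + at → t = (2 − 0) / 2.3 = 0.870 s
v² = v₀² + 2aΔx → Δx = (2² − 0²)/(2·2.3) = 0.870 m

Phase 2 (constant speed): v₀ = 2.00 m/s, a = 0 m/s².
v = v₀ + at = 2.00 + (0)(9) = 2.00 m/s
Δx = v₀t + ½at² = 2.00·9 + 0.5·0·9² = 18.0 m

Phase 3 (decelerating): v₀ = 2.00 m/s, a = -2.5 m/s².
v = v₀ + at → t = (0 − 2.00) / -2.5 = 0.800 s
v² = v₀² + 2aΔx → Δx = (0² − 2.00²)/(2·-2.5) = 0.800 m
Total distance = 0.870 + 18.0 + 0.800 = 19.7 m

19.67 m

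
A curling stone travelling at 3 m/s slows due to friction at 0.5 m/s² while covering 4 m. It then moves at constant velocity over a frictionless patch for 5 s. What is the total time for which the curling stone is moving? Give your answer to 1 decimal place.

6.5 s

Phase 1 (decelerating): v₀ = 3.00 m/s, a = -0.5 m/s².
v² = v₀² + 2aΔx = 3.00² + 2·-0.5·4 = 5.00 → v = 2.24 m/s
t = (v − v₀)/a = (2.24 − 3.00)/-0.5 = 1.53 s

Phase 2 (constant speed): v₀ = 2.24 m/s, a = 0 m/s².
v = v₀ + at = 2.24 + (0)(5) = 2.24 m/s
Δx = v₀t + ½at² = 2.24·5 + 0.5·0·5² = 11.2 m
Total time = 1.53 + 5.00 = 6.53 s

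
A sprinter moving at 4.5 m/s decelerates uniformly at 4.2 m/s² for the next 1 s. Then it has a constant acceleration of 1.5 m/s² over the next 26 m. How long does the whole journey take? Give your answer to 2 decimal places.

Phase 1 (decelerating): v₀ = 4.50 m/s, a = -4.2 m/s².
v = v₀ + at = 4.50 + (-4.2)(1) = 0.300 m/s
Δx = v₀t + ½at² = 4.50·1 + 0.5·-4.2·1² = 2.40 m

Phase 2 (accelerating): v₀ = 0.300 m/s, a = 1.5 m/s².
v² = v₀² + 2aΔx = 0.300² + 2·1.5·26 = 78.1 → v = 8.84 m/s
t = (v − v₀)/a = (8.84 − 0.300)/1.5 = 5.69 s
Total time = 1.00 + 5.69 = 6.69 s

6.69 s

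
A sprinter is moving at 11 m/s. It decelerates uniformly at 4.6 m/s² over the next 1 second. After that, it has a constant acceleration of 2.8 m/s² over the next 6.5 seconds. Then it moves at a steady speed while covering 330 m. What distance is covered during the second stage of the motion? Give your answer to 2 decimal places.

Phase 1 (decelerating): v₀ = 11.0 m/s, a = -4.6 m/s².
v = v₀ + at = 11.0 + (-4.6)(1) = 6.40 m/s
Δx = v₀t + ½at² = 11.0·1 + 0.5·-4.6·1² = 8.70 m

Phase 2 (accelerating): v₀ = 6.40 m/s, a = 2.8 m/s².
v = v₀ + at = 6.40 + (2.8)(6.5) = 24.6 m/s
Δx = v₀t + ½at² = 6.40·6.5 + 0.5·2.8·6.5² = 101 m
Distance in phase 2 = 101 m

100.75 m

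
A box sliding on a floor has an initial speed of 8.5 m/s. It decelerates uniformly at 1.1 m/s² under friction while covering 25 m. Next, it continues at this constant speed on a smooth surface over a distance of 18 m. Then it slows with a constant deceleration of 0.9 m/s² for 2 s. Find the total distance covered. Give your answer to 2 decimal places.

Phase 1 (decelerating): v₀ = 8.50 m/s, a = -1.1 m/s².
v² = v₀² + 2aΔx = 8.50² + 2·-1.1·25 = 17.2 → v = 4.15 m/s
t = (v − v₀)/a = (4.15 − 8.50)/-1.1 = 3.95 s

Phase 2 (constant speed): v₀ = 4.15 m/s, a = 0 m/s².
Constant speed: t = d/v = 18/4.15 = 4.33 s

Phase 3 (decelerating): v₀ = 4.15 m/s, a = -0.9 m/s².
v = v₀ + at = 4.15 + (-0.9)(2) = 2.35 m/s
Δx = v₀t + ½at² = 4.15·2 + 0.5·-0.9·2² = 6.51 m
Total distance = 25.0 + 18.0 + 6.51 = 49.5 m

49.51 m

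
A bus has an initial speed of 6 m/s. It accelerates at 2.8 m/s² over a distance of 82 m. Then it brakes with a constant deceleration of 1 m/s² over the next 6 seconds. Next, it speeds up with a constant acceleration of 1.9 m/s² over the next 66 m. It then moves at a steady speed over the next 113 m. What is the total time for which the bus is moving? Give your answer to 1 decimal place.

20.2 s

Phase 1 (accelerating): v₀ = 6.00 m/s, a = 2.8 m/s².
v² = v₀² + 2aΔx = 6.00² + 2·2.8·82 = 495 → v = 22.3 m/s
t = (v − v₀)/a = (22.3 − 6.00)/2.8 = 5.80 s

Phase 2 (decelerating): v₀ = 22.3 m/s, a = -1 m/s².
v = v₀ + at = 22.3 + (-1)(6) = 16.3 m/s
Δx = v₀t + ½at² = 22.3·6 + 0.5·-1·6² = 116 m

Phase 3 (accelerating): v₀ = 16.3 m/s, a = 1.9 m/s².
v² = v₀² + 2aΔx = 16.3² + 2·1.9·66 = 515 → v = 22.7 m/s
t = (v − v₀)/a = (22.7 − 16.3)/1.9 = 3.39 s

Phase 4 (constant speed): v₀ = 22.7 m/s, a = 0 m/s².
Constant speed: t = d/v = 113/22.7 = 4.98 s
Total time = 5.80 + 6.00 + 3.39 + 4.98 = 20.2 s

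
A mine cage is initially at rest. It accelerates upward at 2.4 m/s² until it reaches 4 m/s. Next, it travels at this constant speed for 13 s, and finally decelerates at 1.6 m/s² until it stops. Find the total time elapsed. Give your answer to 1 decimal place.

Phase 1 (accelerating): v₀ = 0 m/s, a = 2.4 m/s².
v = v₀ + at → t = (4 − 0) / 2.4 = 1.67 s
v² = v₀² + 2aΔx → Δx = (4² − 0²)/(2·2.4) = 3.33 m

Phase 2 (constant speed): v₀ = 4.00 m/s, a = 0 m/s².
v = v₀ + at = 4.00 + (0)(13) = 4.00 m/s
Δx = v₀t + ½at² = 4.00·13 + 0.5·0·13² = 52.0 m

Phase 3 (decelerating): v₀ = 4.00 m/s, a = -1.6 m/s².
v = v₀ + at → t = (0 − 4.00) / -1.6 = 2.50 s
v² = v₀² + 2aΔx → Δx = (0² − 4.00²)/(2·-1.6) = 5.00 m
Total time = 1.67 + 13.0 + 2.50 = 17.2 s

17.2 s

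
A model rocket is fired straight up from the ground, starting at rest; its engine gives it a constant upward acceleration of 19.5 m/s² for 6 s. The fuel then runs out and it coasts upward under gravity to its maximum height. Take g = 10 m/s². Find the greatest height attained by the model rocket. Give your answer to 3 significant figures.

1040 m

Phase 1 (powered ascent): v₀ = 0 m/s, a = 19.5 m/s².
v = v₀ + at = 0 + (19.5)(6) = 117 m/s
Δx = v₀t + ½at² = 0·6 + 0.5·19.5·6² = 351 m

Phase 2 (coasting upward): v₀ = 117 m/s, a = -10 m/s².
v = v₀ + at → t = (0 − 117) / -10 = 11.7 s
v² = v₀² + 2aΔx → Δx = (0² − 117²)/(2·-10) = 684 m
Maximum height = 351 + 684 = 1040 m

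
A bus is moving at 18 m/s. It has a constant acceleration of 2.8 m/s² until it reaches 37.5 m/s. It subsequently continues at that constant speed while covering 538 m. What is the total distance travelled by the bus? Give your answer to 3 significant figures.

Phase 1 (accelerating): v₀ = 18.0 m/s, a = 2.8 m/s².
v = v₀ + at → t = (37.5 − 18.0) / 2.8 = 6.96 s
v² = v₀² + 2aΔx → Δx = (37.5² − 18.0²)/(2·2.8) = 193 m

Phase 2 (constant speed): v₀ = 37.5 m/s, a = 0 m/s².
Constant speed: t = d/v = 538/37.5 = 14.3 s
Total distance = 193 + 538 = 731 m

731 m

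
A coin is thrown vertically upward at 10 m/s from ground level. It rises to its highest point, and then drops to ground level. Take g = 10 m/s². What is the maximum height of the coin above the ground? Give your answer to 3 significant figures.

Phase 1 (rising): v₀ = 10.0 m/s, a = -10 m/s².
v = v₀ + at → t = (0 − 10.0) / -10 = 1.00 s
v² = v₀² + 2aΔx → Δx = (0² − 10.0²)/(2·-10) = 5.00 m
Maximum height = 5.00 m

5.00 m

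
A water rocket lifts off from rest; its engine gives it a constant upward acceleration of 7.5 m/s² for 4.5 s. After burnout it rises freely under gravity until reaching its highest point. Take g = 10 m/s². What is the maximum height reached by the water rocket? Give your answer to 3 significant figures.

Phase 1 (powered ascent): v₀ = 0 m/s, a = 7.5 m/s².
v = v₀ + at = 0 + (7.5)(4.5) = 33.8 m/s
Δx = v₀t + ½at² = 0·4.5 + 0.5·7.5·4.5² = 75.9 m

Phase 2 (coasting upward): v₀ = 33.8 m/s, a = -10 m/s².
v = v₀ + at → t = (0 − 33.8) / -10 = 3.38 s
v² = v₀² + 2aΔx → Δx = (0² − 33.8²)/(2·-10) = 57.0 m
Maximum height = 75.9 + 57.0 = 133 m

133 m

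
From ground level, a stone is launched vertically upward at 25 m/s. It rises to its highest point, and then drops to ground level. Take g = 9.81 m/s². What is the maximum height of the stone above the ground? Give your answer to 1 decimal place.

Phase 1 (rising): v₀ = 25.0 m/s, a = -9.81 m/s².
v = v₀ + at → t = (0 − 25.0) / -9.81 = 2.55 s
v² = v₀² + 2aΔx → Δx = (0² − 25.0²)/(2·-9.81) = 31.9 m
Maximum height = 31.9 m

31.9 m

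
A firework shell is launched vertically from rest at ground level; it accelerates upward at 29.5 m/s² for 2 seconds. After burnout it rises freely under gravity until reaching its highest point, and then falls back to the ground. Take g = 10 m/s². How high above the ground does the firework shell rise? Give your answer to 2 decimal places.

233.05 m

Phase 1 (powered ascent): v₀ = 0 m/s, a = 29.5 m/s².
v = v₀ + at = 0 + (29.5)(2) = 59.0 m/s
Δx = v₀t + ½at² = 0·2 + 0.5·29.5·2² = 59.0 m

Phase 2 (coasting upward): v₀ = 59.0 m/s, a = -10 m/s².
v = v₀ + at → t = (0 − 59.0) / -10 = 5.90 s
v² = v₀² + 2aΔx → Δx = (0² − 59.0²)/(2·-10) = 174 m
Maximum height = 59.0 + 174 = 233 m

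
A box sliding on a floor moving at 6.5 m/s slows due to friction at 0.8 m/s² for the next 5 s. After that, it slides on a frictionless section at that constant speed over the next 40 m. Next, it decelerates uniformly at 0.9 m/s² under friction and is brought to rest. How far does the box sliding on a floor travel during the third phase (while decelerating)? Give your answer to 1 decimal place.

Phase 1 (decelerating): v₀ = 6.50 m/s, a = -0.8 m/s².
v = v₀ + at = 6.50 + (-0.8)(5) = 2.50 m/s
Δx = v₀t + ½at² = 6.50·5 + 0.5·-0.8·5² = 22.5 m

Phase 2 (constant speed): v₀ = 2.50 m/s, a = 0 m/s².
Constant speed: t = d/v = 40/2.50 = 16.0 s

Phase 3 (decelerating): v₀ = 2.50 m/s, a = -0.9 m/s².
v = v₀ + at → t = (0 − 2.50) / -0.9 = 2.78 s
v² = v₀² + 2aΔx → Δx = (0² − 2.50²)/(2·-0.9) = 3.47 m
Distance in phase 3 = 3.47 m

3.5 m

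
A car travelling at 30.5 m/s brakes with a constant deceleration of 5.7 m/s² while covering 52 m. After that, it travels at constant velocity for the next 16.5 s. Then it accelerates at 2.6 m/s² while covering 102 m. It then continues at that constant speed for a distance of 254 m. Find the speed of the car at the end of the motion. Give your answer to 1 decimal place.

Phase 1 (decelerating): v₀ = 30.5 m/s, a = -5.7 m/s².
v² = v₀² + 2aΔx = 30.5² + 2·-5.7·52 = 337 → v = 18.4 m/s
t = (v − v₀)/a = (18.4 − 30.5)/-5.7 = 2.13 s

Phase 2 (constant speed): v₀ = 18.4 m/s, a = 0 m/s².
v = v₀ + at = 18.4 + (0)(16.5) = 18.4 m/s
Δx = v₀t + ½at² = 18.4·16.5 + 0.5·0·16.5² = 303 m

Phase 3 (accelerating): v₀ = 18.4 m/s, a = 2.6 m/s².
v² = v₀² + 2aΔx = 18.4² + 2·2.6·102 = 868 → v = 29.5 m/s
t = (v − v₀)/a = (29.5 − 18.4)/2.6 = 4.27 s

Phase 4 (constant speed): v₀ = 29.5 m/s, a = 0 m/s².
Constant speed: t = d/v = 254/29.5 = 8.62 s
Final speed = 29.5 m/s

29.5 m/s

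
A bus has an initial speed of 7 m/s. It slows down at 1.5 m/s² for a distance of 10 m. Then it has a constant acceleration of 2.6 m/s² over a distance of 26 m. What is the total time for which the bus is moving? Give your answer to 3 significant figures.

4.86 s

Phase 1 (decelerating): v₀ = 7.00 m/s, a = -1.5 m/s².
v² = v₀² + 2aΔx = 7.00² + 2·-1.5·10 = 19.0 → v = 4.36 m/s
t = (v − v₀)/a = (4.36 − 7.00)/-1.5 = 1.76 s

Phase 2 (accelerating): v₀ = 4.36 m/s, a = 2.6 m/s².
v² = v₀² + 2aΔx = 4.36² + 2·2.6·26 = 154 → v = 12.4 m/s
t = (v − v₀)/a = (12.4 − 4.36)/2.6 = 3.10 s
Total time = 1.76 + 3.10 = 4.86 s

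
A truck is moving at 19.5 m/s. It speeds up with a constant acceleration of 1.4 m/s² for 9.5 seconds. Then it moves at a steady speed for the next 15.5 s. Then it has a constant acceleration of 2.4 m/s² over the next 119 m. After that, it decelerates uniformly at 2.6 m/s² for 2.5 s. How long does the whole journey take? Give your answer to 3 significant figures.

30.7 s

Phase 1 (accelerating): v₀ = 19.5 m/s, a = 1.4 m/s².
v = v₀ + at = 19.5 + (1.4)(9.5) = 32.8 m/s
Δx = v₀t + ½at² = 19.5·9.5 + 0.5·1.4·9.5² = 248 m

Phase 2 (constant speed): v₀ = 32.8 m/s, a = 0 m/s².
v = v₀ + at = 32.8 + (0)(15.5) = 32.8 m/s
Δx = v₀t + ½at² = 32.8·15.5 + 0.5·0·15.5² = 508 m

Phase 3 (accelerating): v₀ = 32.8 m/s, a = 2.4 m/s².
v² = v₀² + 2aΔx = 32.8² + 2·2.4·119 = 1650 → v = 40.6 m/s
t = (v − v₀)/a = (40.6 − 32.8)/2.4 = 3.24 s

Phase 4 (decelerating): v₀ = 40.6 m/s, a = -2.6 m/s².
v = v₀ + at = 40.6 + (-2.6)(2.5) = 34.1 m/s
Δx = v₀t + ½at² = 40.6·2.5 + 0.5·-2.6·2.5² = 93.3 m
Total time = 9.50 + 15.5 + 3.24 + 2.50 = 30.7 s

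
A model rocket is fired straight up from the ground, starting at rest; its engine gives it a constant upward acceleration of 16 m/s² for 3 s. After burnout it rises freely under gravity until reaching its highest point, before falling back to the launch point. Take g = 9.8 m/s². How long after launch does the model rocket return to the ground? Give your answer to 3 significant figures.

14.1 s

Phase 1 (powered ascent): v₀ = 0 m/s, a = 16 m/s².
v = v₀ + at = 0 + (16)(3) = 48.0 m/s
Δx = v₀t + ½at² = 0·3 + 0.5·16·3² = 72.0 m

Phase 2 (coasting upward): v₀ = 48.0 m/s, a = -9.8 m/s².
v = v₀ + at → t = (0 − 48.0) / -9.8 = 4.90 s
v² = v₀² + 2aΔx → Δx = (0² − 48.0²)/(2·-9.8) = 118 m

Phase 3 (free fall): v₀ = 0 m/s, a = -9.8 m/s².
Falls 190 m from rest: t = √(2·190/9.8) = 6.22 s; v = g·t = 61.0 m/s.
Total time = 3.00 + 4.90 + 6.22 = 14.1 s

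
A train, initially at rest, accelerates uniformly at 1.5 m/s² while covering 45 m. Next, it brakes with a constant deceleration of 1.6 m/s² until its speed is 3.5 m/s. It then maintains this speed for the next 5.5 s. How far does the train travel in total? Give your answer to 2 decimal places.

Phase 1 (accelerating): v₀ = 0 m/s, a = 1.5 m/s².
v² = v₀² + 2aΔx = 0² + 2·1.5·45 = 135 → v = 11.6 m/s
t = (v − v₀)/a = (11.6 − 0)/1.5 = 7.75 s

Phase 2 (decelerating): v₀ = 11.6 m/s, a = -1.6 m/s².
v = v₀ + at → t = (3.5 − 11.6) / -1.6 = 5.07 s
v² = v₀² + 2aΔx → Δx = (3.5² − 11.6²)/(2·-1.6) = 38.4 m

Phase 3 (constant speed): v₀ = 3.50 m/s, a = 0 m/s².
v = v₀ + at = 3.50 + (0)(5.5) = 3.50 m/s
Δx = v₀t + ½at² = 3.50·5.5 + 0.5·0·5.5² = 19.2 m
Total distance = 45.0 + 38.4 + 19.2 = 103 m

102.61 m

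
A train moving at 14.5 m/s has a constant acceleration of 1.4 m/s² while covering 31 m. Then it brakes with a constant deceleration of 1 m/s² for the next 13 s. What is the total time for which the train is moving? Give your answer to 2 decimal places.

14.95 s

Phase 1 (accelerating): v₀ = 14.5 m/s, a = 1.4 m/s².
v² = v₀² + 2aΔx = 14.5² + 2·1.4·31 = 297 → v = 17.2 m/s
t = (v − v₀)/a = (17.2 − 14.5)/1.4 = 1.95 s

Phase 2 (decelerating): v₀ = 17.2 m/s, a = -1 m/s².
v = v₀ + at = 17.2 + (-1)(13) = 4.24 m/s
Δx = v₀t + ½at² = 17.2·13 + 0.5·-1·13² = 140 m
Total time = 1.95 + 13.0 = 15.0 s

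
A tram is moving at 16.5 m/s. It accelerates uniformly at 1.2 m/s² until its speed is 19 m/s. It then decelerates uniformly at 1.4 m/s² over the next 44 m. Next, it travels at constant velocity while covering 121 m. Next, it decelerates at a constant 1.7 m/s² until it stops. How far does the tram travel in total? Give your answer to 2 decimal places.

271.92 m

Phase 1 (accelerating): v₀ = 16.5 m/s, a = 1.2 m/s².
v = v₀ + at → t = (19 − 16.5) / 1.2 = 2.08 s
v² = v₀² + 2aΔx → Δx = (19² − 16.5²)/(2·1.2) = 37.0 m

Phase 2 (decelerating): v₀ = 19.0 m/s, a = -1.4 m/s².
v² = v₀² + 2aΔx = 19.0² + 2·-1.4·44 = 238 → v = 15.4 m/s
t = (v − v₀)/a = (15.4 − 19.0)/-1.4 = 2.56 s

Phase 3 (constant speed): v₀ = 15.4 m/s, a = 0 m/s².
Constant speed: t = d/v = 121/15.4 = 7.85 s

Phase 4 (decelerating): v₀ = 15.4 m/s, a = -1.7 m/s².
v = v₀ + at → t = (0 − 15.4) / -1.7 = 9.07 s
v² = v₀² + 2aΔx → Δx = (0² − 15.4²)/(2·-1.7) = 69.9 m
Total distance = 37.0 + 44.0 + 121 + 69.9 = 272 m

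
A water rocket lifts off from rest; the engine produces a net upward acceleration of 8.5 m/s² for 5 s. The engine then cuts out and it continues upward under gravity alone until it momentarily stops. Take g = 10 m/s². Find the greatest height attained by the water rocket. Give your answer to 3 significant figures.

Phase 1 (powered ascent): v₀ = 0 m/s, a = 8.5 m/s².
v = v₀ + at = 0 + (8.5)(5) = 42.5 m/s
Δx = v₀t + ½at² = 0·5 + 0.5·8.5·5² = 106 m

Phase 2 (coasting upward): v₀ = 42.5 m/s, a = -10 m/s².
v = v₀ + at → t = (0 − 42.5) / -10 = 4.25 s
v² = v₀² + 2aΔx → Δx = (0² − 42.5²)/(2·-10) = 90.3 m
Maximum height = 106 + 90.3 = 197 m

197 m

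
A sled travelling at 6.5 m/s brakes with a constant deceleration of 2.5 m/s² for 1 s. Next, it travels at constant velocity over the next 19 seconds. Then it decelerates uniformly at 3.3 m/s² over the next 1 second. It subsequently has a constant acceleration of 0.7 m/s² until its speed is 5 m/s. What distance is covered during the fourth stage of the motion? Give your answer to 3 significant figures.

Phase 1 (decelerating): v₀ = 6.50 m/s, a = -2.5 m/s².
v = v₀ + at = 6.50 + (-2.5)(1) = 4.00 m/s
Δx = v₀t + ½at² = 6.50·1 + 0.5·-2.5·1² = 5.25 m

Phase 2 (constant speed): v₀ = 4.00 m/s, a = 0 m/s².
v = v₀ + at = 4.00 + (0)(19) = 4.00 m/s
Δx = v₀t + ½at² = 4.00·19 + 0.5·0·19² = 76.0 m

Phase 3 (decelerating): v₀ = 4.00 m/s, a = -3.3 m/s².
v = v₀ + at = 4.00 + (-3.3)(1) = 0.700 m/s
Δx = v₀t + ½at² = 4.00·1 + 0.5·-3.3·1² = 2.35 m

Phase 4 (accelerating): v₀ = 0.700 m/s, a = 0.7 m/s².
v = v₀ + at → t = (5 − 0.700) / 0.7 = 6.14 s
v² = v₀² + 2aΔx → Δx = (5² − 0.700²)/(2·0.7) = 17.5 m
Distance in phase 4 = 17.5 m

17.5 m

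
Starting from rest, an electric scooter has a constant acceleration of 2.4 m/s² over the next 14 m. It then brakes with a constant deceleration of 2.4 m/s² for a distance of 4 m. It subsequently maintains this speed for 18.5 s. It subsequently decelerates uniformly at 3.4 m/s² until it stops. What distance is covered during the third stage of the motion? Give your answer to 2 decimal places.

128.17 m

Phase 1 (accelerating): v₀ = 0 m/s, a = 2.4 m/s².
v² = v₀² + 2aΔx = 0² + 2·2.4·14 = 67.2 → v = 8.20 m/s
t = (v − v₀)/a = (8.20 − 0)/2.4 = 3.42 s

Phase 2 (decelerating): v₀ = 8.20 m/s, a = -2.4 m/s².
v² = v₀² + 2aΔx = 8.20² + 2·-2.4·4 = 48.0 → v = 6.93 m/s
t = (v − v₀)/a = (6.93 − 8.20)/-2.4 = 0.529 s

Phase 3 (constant speed): v₀ = 6.93 m/s, a = 0 m/s².
v = v₀ + at = 6.93 + (0)(18.5) = 6.93 m/s
Δx = v₀t + ½at² = 6.93·18.5 + 0.5·0·18.5² = 128 m
Distance in phase 3 = 128 m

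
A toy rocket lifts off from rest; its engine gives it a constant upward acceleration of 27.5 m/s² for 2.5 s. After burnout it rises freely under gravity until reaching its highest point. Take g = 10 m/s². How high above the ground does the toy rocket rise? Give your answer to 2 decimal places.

322.27 m

Phase 1 (powered ascent): v₀ = 0 m/s, a = 27.5 m/s².
v = v₀ + at = 0 + (27.5)(2.5) = 68.8 m/s
Δx = v₀t + ½at² = 0·2.5 + 0.5·27.5·2.5² = 85.9 m

Phase 2 (coasting upward): v₀ = 68.8 m/s, a = -10 m/s².
v = v₀ + at → t = (0 − 68.8) / -10 = 6.88 s
v² = v₀² + 2aΔx → Δx = (0² − 68.8²)/(2·-10) = 236 m
Maximum height = 85.9 + 236 = 322 m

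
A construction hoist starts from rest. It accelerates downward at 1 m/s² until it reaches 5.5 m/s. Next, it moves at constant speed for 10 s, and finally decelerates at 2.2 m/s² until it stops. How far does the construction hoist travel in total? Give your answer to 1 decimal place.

77.0 m

Phase 1 (accelerating): v₀ = 0 m/s, a = 1 m/s².
v = v₀ + at → t = (5.5 − 0) / 1 = 5.50 s
v² = v₀² + 2aΔx → Δx = (5.5² − 0²)/(2·1) = 15.1 m

Phase 2 (constant speed): v₀ = 5.50 m/s, a = 0 m/s².
v = v₀ + at = 5.50 + (0)(10) = 5.50 m/s
Δx = v₀t + ½at² = 5.50·10 + 0.5·0·10² = 55.0 m

Phase 3 (decelerating): v₀ = 5.50 m/s, a = -2.2 m/s².
v = v₀ + at → t = (0 − 5.50) / -2.2 = 2.50 s
v² = v₀² + 2aΔx → Δx = (0² − 5.50²)/(2·-2.2) = 6.87 m
Total distance = 15.1 + 55.0 + 6.87 = 77.0 m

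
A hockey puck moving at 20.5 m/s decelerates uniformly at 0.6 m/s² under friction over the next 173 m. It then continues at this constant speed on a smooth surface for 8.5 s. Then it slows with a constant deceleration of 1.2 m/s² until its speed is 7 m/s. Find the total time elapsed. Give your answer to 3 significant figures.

24.7 s

Phase 1 (decelerating): v₀ = 20.5 m/s, a = -0.6 m/s².
v² = v₀² + 2aΔx = 20.5² + 2·-0.6·173 = 213 → v = 14.6 m/s
t = (v − v₀)/a = (14.6 − 20.5)/-0.6 = 9.86 s

Phase 2 (constant speed): v₀ = 14.6 m/s, a = 0 m/s².
v = v₀ + at = 14.6 + (0)(8.5) = 14.6 m/s
Δx = v₀t + ½at² = 14.6·8.5 + 0.5·0·8.5² = 124 m

Phase 3 (decelerating): v₀ = 14.6 m/s, a = -1.2 m/s².
v = v₀ + at → t = (7 − 14.6) / -1.2 = 6.32 s
v² = v₀² + 2aΔx → Δx = (7² − 14.6²)/(2·-1.2) = 68.2 m
Total time = 9.86 + 8.50 + 6.32 = 24.7 s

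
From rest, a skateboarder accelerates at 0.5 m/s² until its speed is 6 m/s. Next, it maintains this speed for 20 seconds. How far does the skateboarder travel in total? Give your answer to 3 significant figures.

156 m

Phase 1 (accelerating): v₀ = 0 m/s, a = 0.5 m/s².
v = v₀ + at → t = (6 − 0) / 0.5 = 12.0 s
v² = v₀² + 2aΔx → Δx = (6² − 0²)/(2·0.5) = 36.0 m

Phase 2 (constant speed): v₀ = 6.00 m/s, a = 0 m/s².
v = v₀ + at = 6.00 + (0)(20) = 6.00 m/s
Δx = v₀t + ½at² = 6.00·20 + 0.5·0·20² = 120 m
Total distance = 36.0 + 120 = 156 m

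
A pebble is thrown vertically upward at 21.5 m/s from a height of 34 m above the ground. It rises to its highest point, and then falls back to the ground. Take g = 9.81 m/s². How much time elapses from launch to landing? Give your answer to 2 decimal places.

5.62 s

Phase 1 (rising): v₀ = 21.5 m/s, a = -9.81 m/s².
v = v₀ + at → t = (0 − 21.5) / -9.81 = 2.19 s
v² = v₀² + 2aΔx → Δx = (0² − 21.5²)/(2·-9.81) = 23.6 m

Phase 2 (falling): v₀ = 0 m/s, a = -9.81 m/s².
Falls 57.6 m from rest: t = √(2·57.6/9.81) = 3.43 s; v = g·t = 33.6 m/s.
Total time = 2.19 + 3.43 = 5.62 s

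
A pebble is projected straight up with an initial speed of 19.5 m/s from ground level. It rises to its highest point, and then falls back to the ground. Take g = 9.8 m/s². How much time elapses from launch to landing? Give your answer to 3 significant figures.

3.98 s

Phase 1 (rising): v₀ = 19.5 m/s, a = -9.8 m/s².
v = v₀ + at → t = (0 − 19.5) / -9.8 = 1.99 s
v² = v₀² + 2aΔx → Δx = (0² − 19.5²)/(2·-9.8) = 19.4 m

Phase 2 (falling): v₀ = 0 m/s, a = -9.8 m/s².
Falls 19.4 m from rest: t = √(2·19.4/9.8) = 1.99 s; v = g·t = 19.5 m/s.
Total time = 1.99 + 1.99 = 3.98 s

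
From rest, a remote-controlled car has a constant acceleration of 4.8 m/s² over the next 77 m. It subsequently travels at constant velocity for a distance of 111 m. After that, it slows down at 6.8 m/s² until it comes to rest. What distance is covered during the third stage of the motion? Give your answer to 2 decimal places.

54.35 m

Phase 1 (accelerating): v₀ = 0 m/s, a = 4.8 m/s².
v² = v₀² + 2aΔx = 0² + 2·4.8·77 = 739 → v = 27.2 m/s
t = (v − v₀)/a = (27.2 − 0)/4.8 = 5.66 s

Phase 2 (constant speed): v₀ = 27.2 m/s, a = 0 m/s².
Constant speed: t = d/v = 111/27.2 = 4.08 s

Phase 3 (decelerating): v₀ = 27.2 m/s, a = -6.8 m/s².
v = v₀ + at → t = (0 − 27.2) / -6.8 = 4.00 s
v² = v₀² + 2aΔx → Δx = (0² − 27.2²)/(2·-6.8) = 54.4 m
Distance in phase 3 = 54.4 m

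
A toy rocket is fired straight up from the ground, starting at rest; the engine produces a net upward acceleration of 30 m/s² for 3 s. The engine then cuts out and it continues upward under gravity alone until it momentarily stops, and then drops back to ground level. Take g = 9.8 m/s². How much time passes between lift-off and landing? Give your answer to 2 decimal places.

Phase 1 (powered ascent): v₀ = 0 m/s, a = 30 m/s².
v = v₀ + at = 0 + (30)(3) = 90.0 m/s
Δx = v₀t + ½at² = 0·3 + 0.5·30·3² = 135 m

Phase 2 (coasting upward): v₀ = 90.0 m/s, a = -9.8 m/s².
v = v₀ + at → t = (0 − 90.0) / -9.8 = 9.18 s
v² = v₀² + 2aΔx → Δx = (0² − 90.0²)/(2·-9.8) = 413 m

Phase 3 (free fall): v₀ = 0 m/s, a = -9.8 m/s².
Falls 548 m from rest: t = √(2·548/9.8) = 10.6 s; v = g·t = 104 m/s.
Total time = 3.00 + 9.18 + 10.6 = 22.8 s

22.76 s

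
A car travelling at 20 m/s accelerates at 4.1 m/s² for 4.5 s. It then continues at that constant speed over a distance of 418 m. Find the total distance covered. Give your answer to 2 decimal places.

549.51 m

Phase 1 (accelerating): v₀ = 20.0 m/s, a = 4.1 m/s².
v = v₀ + at = 20.0 + (4.1)(4.5) = 38.5 m/s
Δx = v₀t + ½at² = 20.0·4.5 + 0.5·4.1·4.5² = 132 m

Phase 2 (constant speed): v₀ = 38.5 m/s, a = 0 m/s².
Constant speed: t = d/v = 418/38.5 = 10.9 s
Total distance = 132 + 418 = 550 m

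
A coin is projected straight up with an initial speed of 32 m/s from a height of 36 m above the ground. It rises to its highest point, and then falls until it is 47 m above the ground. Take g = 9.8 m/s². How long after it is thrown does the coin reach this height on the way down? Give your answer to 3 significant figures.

Phase 1 (rising): v₀ = 32.0 m/s, a = -9.8 m/s².
v = v₀ + at → t = (0 − 32.0) / -9.8 = 3.27 s
v² = v₀² + 2aΔx → Δx = (0² − 32.0²)/(2·-9.8) = 52.2 m

Phase 2 (falling): v₀ = 0 m/s, a = -9.8 m/s².
Falls 41.2 m from rest: t = √(2·41.2/9.8) = 2.90 s; v = g·t = 28.4 m/s.
Total time = 3.27 + 2.90 = 6.17 s

6.17 s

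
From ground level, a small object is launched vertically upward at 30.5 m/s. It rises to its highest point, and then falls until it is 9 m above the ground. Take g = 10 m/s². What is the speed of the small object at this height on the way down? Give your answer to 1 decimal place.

Phase 1 (rising): v₀ = 30.5 m/s, a = -10 m/s².
v = v₀ + at → t = (0 − 30.5) / -10 = 3.05 s
v² = v₀² + 2aΔx → Δx = (0² − 30.5²)/(2·-10) = 46.5 m

Phase 2 (falling): v₀ = 0 m/s, a = -10 m/s².
Falls 37.5 m from rest: t = √(2·37.5/10) = 2.74 s; v = g·t = 27.4 m/s.
Final speed = 27.4 m/s

27.4 m/s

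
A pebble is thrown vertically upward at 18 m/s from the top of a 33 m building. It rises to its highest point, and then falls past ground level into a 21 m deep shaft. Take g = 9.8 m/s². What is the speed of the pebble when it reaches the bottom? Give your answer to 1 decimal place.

Phase 1 (rising): v₀ = 18.0 m/s, a = -9.8 m/s².
v = v₀ + at → t = (0 − 18.0) / -9.8 = 1.84 s
v² = v₀² + 2aΔx → Δx = (0² − 18.0²)/(2·-9.8) = 16.5 m

Phase 2 (falling): v₀ = 0 m/s, a = -9.8 m/s².
Falls 70.5 m from rest: t = √(2·70.5/9.8) = 3.79 s; v = g·t = 37.2 m/s.
Final speed = 37.2 m/s

37.2 m/s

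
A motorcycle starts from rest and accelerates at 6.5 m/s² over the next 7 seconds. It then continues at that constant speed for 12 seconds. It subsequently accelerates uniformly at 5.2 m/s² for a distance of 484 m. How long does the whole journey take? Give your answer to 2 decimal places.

Phase 1 (accelerating): v₀ = 0 m/s, a = 6.5 m/s².
v = v₀ + at = 0 + (6.5)(7) = 45.5 m/s
Δx = v₀t + ½at² = 0·7 + 0.5·6.5·7² = 159 m

Phase 2 (constant speed): v₀ = 45.5 m/s, a = 0 m/s².
v = v₀ + at = 45.5 + (0)(12) = 45.5 m/s
Δx = v₀t + ½at² = 45.5·12 + 0.5·0·12² = 546 m

Phase 3 (accelerating): v₀ = 45.5 m/s, a = 5.2 m/s².
v² = v₀² + 2aΔx = 45.5² + 2·5.2·484 = 7100 → v = 84.3 m/s
t = (v − v₀)/a = (84.3 − 45.5)/5.2 = 7.46 s
Total time = 7.00 + 12.0 + 7.46 = 26.5 s

26.46 s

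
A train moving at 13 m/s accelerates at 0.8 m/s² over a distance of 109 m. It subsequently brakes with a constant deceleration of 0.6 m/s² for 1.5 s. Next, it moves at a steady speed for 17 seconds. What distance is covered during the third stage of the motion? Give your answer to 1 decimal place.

Phase 1 (accelerating): v₀ = 13.0 m/s, a = 0.8 m/s².
v² = v₀² + 2aΔx = 13.0² + 2·0.8·109 = 343 → v = 18.5 m/s
t = (v − v₀)/a = (18.5 − 13.0)/0.8 = 6.91 s

Phase 2 (decelerating): v₀ = 18.5 m/s, a = -0.6 m/s².
v = v₀ + at = 18.5 + (-0.6)(1.5) = 17.6 m/s
Δx = v₀t + ½at² = 18.5·1.5 + 0.5·-0.6·1.5² = 27.1 m

Phase 3 (constant speed): v₀ = 17.6 m/s, a = 0 m/s².
v = v₀ + at = 17.6 + (0)(17) = 17.6 m/s
Δx = v₀t + ½at² = 17.6·17 + 0.5·0·17² = 300 m
Distance in phase 3 = 300 m

299.7 m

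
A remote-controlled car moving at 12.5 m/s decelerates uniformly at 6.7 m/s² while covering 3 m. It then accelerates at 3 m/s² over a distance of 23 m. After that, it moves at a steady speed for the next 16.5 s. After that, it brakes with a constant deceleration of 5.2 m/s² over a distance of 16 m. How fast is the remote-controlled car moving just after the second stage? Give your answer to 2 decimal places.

Phase 1 (decelerating): v₀ = 12.5 m/s, a = -6.7 m/s².
v² = v₀² + 2aΔx = 12.5² + 2·-6.7·3 = 116 → v = 10.8 m/s
t = (v − v₀)/a = (10.8 − 12.5)/-6.7 = 0.258 s

Phase 2 (accelerating): v₀ = 10.8 m/s, a = 3 m/s².
v² = v₀² + 2aΔx = 10.8² + 2·3·23 = 254 → v = 15.9 m/s
t = (v − v₀)/a = (15.9 − 10.8)/3 = 1.72 s
Speed at end of phase 2 = 15.9 m/s

15.94 m/s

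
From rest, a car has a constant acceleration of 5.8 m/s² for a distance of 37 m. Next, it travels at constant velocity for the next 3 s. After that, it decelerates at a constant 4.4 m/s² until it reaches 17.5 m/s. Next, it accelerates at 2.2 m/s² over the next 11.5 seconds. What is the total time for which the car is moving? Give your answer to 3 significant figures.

Phase 1 (accelerating): v₀ = 0 m/s, a = 5.8 m/s².
v² = v₀² + 2aΔx = 0² + 2·5.8·37 = 429 → v = 20.7 m/s
t = (v − v₀)/a = (20.7 − 0)/5.8 = 3.57 s

Phase 2 (constant speed): v₀ = 20.7 m/s, a = 0 m/s².
v = v₀ + at = 20.7 + (0)(3) = 20.7 m/s
Δx = v₀t + ½at² = 20.7·3 + 0.5·0·3² = 62.2 m

Phase 3 (decelerating): v₀ = 20.7 m/s, a = -4.4 m/s².
v = v₀ + at → t = (17.5 − 20.7) / -4.4 = 0.731 s
v² = v₀² + 2aΔx → Δx = (17.5² − 20.7²)/(2·-4.4) = 14.0 m

Phase 4 (accelerating): v₀ = 17.5 m/s, a = 2.2 m/s².
v = v₀ + at = 17.5 + (2.2)(11.5) = 42.8 m/s
Δx = v₀t + ½at² = 17.5·11.5 + 0.5·2.2·11.5² = 347 m
Total time = 3.57 + 3.00 + 0.731 + 11.5 = 18.8 s

18.8 s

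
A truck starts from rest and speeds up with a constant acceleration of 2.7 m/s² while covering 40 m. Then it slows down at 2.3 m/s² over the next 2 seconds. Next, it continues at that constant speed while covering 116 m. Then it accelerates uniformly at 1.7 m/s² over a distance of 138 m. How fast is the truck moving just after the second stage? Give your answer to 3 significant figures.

Phase 1 (accelerating): v₀ = 0 m/s, a = 2.7 m/s².
v² = v₀² + 2aΔx = 0² + 2·2.7·40 = 216 → v = 14.7 m/s
t = (v − v₀)/a = (14.7 − 0)/2.7 = 5.44 s

Phase 2 (decelerating): v₀ = 14.7 m/s, a = -2.3 m/s².
v = v₀ + at = 14.7 + (-2.3)(2) = 10.1 m/s
Δx = v₀t + ½at² = 14.7·2 + 0.5·-2.3·2² = 24.8 m
Speed at end of phase 2 = 10.1 m/s

10.1 m/s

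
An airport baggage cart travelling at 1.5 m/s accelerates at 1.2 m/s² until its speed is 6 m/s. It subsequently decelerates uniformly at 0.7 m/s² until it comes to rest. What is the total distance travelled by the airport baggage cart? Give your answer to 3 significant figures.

39.8 m

Phase 1 (accelerating): v₀ = 1.50 m/s, a = 1.2 m/s².
v = v₀ + at → t = (6 − 1.50) / 1.2 = 3.75 s
v² = v₀² + 2aΔx → Δx = (6² − 1.50²)/(2·1.2) = 14.1 m

Phase 2 (decelerating): v₀ = 6.00 m/s, a = -0.7 m/s².
v = v₀ + at → t = (0 − 6.00) / -0.7 = 8.57 s
v² = v₀² + 2aΔx → Δx = (0² − 6.00²)/(2·-0.7) = 25.7 m
Total distance = 14.1 + 25.7 = 39.8 m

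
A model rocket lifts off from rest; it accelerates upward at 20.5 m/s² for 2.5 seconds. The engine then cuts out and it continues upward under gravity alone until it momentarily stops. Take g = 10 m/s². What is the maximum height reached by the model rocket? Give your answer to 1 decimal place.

195.4 m

Phase 1 (powered ascent): v₀ = 0 m/s, a = 20.5 m/s².
v = v₀ + at = 0 + (20.5)(2.5) = 51.2 m/s
Δx = v₀t + ½at² = 0·2.5 + 0.5·20.5·2.5² = 64.1 m

Phase 2 (coasting upward): v₀ = 51.2 m/s, a = -10 m/s².
v = v₀ + at → t = (0 − 51.2) / -10 = 5.12 s
v² = v₀² + 2aΔx → Δx = (0² − 51.2²)/(2·-10) = 131 m
Maximum height = 64.1 + 131 = 195 m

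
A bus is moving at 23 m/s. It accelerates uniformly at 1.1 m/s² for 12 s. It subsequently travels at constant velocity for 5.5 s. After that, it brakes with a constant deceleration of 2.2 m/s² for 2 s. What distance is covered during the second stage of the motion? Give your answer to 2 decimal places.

Phase 1 (accelerating): v₀ = 23.0 m/s, a = 1.1 m/s².
v = v₀ + at = 23.0 + (1.1)(12) = 36.2 m/s
Δx = v₀t + ½at² = 23.0·12 + 0.5·1.1·12² = 355 m

Phase 2 (constant speed): v₀ = 36.2 m/s, a = 0 m/s².
v = v₀ + at = 36.2 + (0)(5.5) = 36.2 m/s
Δx = v₀t + ½at² = 36.2·5.5 + 0.5·0·5.5² = 199 m
Distance in phase 2 = 199 m

199.10 m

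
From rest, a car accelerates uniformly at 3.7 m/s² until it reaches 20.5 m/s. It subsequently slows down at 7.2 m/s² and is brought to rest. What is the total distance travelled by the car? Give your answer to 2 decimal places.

85.97 m

Phase 1 (accelerating): v₀ = 0 m/s, a = 3.7 m/s².
v = v₀ + at → t = (20.5 − 0) / 3.7 = 5.54 s
v² = v₀² + 2aΔx → Δx = (20.5² − 0²)/(2·3.7) = 56.8 m

Phase 2 (decelerating): v₀ = 20.5 m/s, a = -7.2 m/s².
v = v₀ + at → t = (0 − 20.5) / -7.2 = 2.85 s
v² = v₀² + 2aΔx → Δx = (0² − 20.5²)/(2·-7.2) = 29.2 m
Total distance = 56.8 + 29.2 = 86.0 m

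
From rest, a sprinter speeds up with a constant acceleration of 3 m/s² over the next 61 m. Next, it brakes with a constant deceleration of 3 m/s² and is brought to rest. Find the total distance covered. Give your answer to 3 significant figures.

122 m

Phase 1 (accelerating): v₀ = 0 m/s, a = 3 m/s².
v² = v₀² + 2aΔx = 0² + 2·3·61 = 366 → v = 19.1 m/s
t = (v − v₀)/a = (19.1 − 0)/3 = 6.38 s

Phase 2 (decelerating): v₀ = 19.1 m/s, a = -3 m/s².
v = v₀ + at → t = (0 − 19.1) / -3 = 6.38 s
v² = v₀² + 2aΔx → Δx = (0² − 19.1²)/(2·-3) = 61.0 m
Total distance = 61.0 + 61.0 = 122 m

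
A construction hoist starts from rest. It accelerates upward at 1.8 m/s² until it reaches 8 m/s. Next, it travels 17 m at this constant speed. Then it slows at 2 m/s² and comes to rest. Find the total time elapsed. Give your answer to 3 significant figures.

Phase 1 (accelerating): v₀ = 0 m/s, a = 1.8 m/s².
v = v₀ + at → t = (8 − 0) / 1.8 = 4.44 s
v² = v₀² + 2aΔx → Δx = (8² − 0²)/(2·1.8) = 17.8 m

Phase 2 (constant speed): v₀ = 8.00 m/s, a = 0 m/s².
Constant speed: t = d/v = 17/8.00 = 2.12 s

Phase 3 (decelerating): v₀ = 8.00 m/s, a = -2 m/s².
v = v₀ + at → t = (0 − 8.00) / -2 = 4.00 s
v² = v₀² + 2aΔx → Δx = (0² − 8.00²)/(2·-2) = 16.0 m
Total time = 4.44 + 2.12 + 4.00 = 10.6 s

10.6 s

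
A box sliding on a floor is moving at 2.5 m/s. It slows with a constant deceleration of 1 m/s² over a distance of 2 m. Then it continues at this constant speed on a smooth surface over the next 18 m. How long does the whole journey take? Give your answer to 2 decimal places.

13.00 s

Phase 1 (decelerating): v₀ = 2.50 m/s, a = -1 m/s².
v² = v₀² + 2aΔx = 2.50² + 2·-1·2 = 2.25 → v = 1.50 m/s
t = (v − v₀)/a = (1.50 − 2.50)/-1 = 1.00 s

Phase 2 (constant speed): v₀ = 1.50 m/s, a = 0 m/s².
Constant speed: t = d/v = 18/1.50 = 12.0 s
Total time = 1.00 + 12.0 = 13.0 s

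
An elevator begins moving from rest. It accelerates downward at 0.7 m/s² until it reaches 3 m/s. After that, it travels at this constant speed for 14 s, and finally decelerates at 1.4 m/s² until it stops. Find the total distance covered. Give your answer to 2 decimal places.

Phase 1 (accelerating): v₀ = 0 m/s, a = 0.7 m/s².
v = v₀ + at → t = (3 − 0) / 0.7 = 4.29 s
v² = v₀² + 2aΔx → Δx = (3² − 0²)/(2·0.7) = 6.43 m

Phase 2 (constant speed): v₀ = 3.00 m/s, a = 0 m/s².
v = v₀ + at = 3.00 + (0)(14) = 3.00 m/s
Δx = v₀t + ½at² = 3.00·14 + 0.5·0·14² = 42.0 m

Phase 3 (decelerating): v₀ = 3.00 m/s, a = -1.4 m/s².
v = v₀ + at → t = (0 − 3.00) / -1.4 = 2.14 s
v² = v₀² + 2aΔx → Δx = (0² − 3.00²)/(2·-1.4) = 3.21 m
Total distance = 6.43 + 42.0 + 3.21 = 51.6 m

51.64 m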